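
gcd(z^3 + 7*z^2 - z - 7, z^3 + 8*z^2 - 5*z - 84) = z + 7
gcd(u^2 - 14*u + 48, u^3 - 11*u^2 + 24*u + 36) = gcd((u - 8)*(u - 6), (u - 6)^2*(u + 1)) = u - 6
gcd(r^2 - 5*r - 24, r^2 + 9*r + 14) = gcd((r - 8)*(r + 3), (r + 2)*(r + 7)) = 1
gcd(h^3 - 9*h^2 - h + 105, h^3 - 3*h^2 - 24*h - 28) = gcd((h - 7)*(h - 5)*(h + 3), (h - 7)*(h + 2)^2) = h - 7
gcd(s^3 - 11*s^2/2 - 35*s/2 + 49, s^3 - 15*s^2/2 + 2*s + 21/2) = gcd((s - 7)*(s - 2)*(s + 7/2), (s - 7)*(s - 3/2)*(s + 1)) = s - 7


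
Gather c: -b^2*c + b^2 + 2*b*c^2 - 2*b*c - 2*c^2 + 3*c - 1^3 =b^2 + c^2*(2*b - 2) + c*(-b^2 - 2*b + 3) - 1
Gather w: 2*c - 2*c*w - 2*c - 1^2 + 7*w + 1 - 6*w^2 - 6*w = -6*w^2 + w*(1 - 2*c)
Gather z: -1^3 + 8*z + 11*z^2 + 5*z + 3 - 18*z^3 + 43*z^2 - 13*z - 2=-18*z^3 + 54*z^2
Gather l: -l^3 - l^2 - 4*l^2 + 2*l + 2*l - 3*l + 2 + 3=-l^3 - 5*l^2 + l + 5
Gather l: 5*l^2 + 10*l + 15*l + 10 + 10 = 5*l^2 + 25*l + 20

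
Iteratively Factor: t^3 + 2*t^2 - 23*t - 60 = (t + 4)*(t^2 - 2*t - 15) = (t - 5)*(t + 4)*(t + 3)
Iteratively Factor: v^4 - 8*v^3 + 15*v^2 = (v)*(v^3 - 8*v^2 + 15*v) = v^2*(v^2 - 8*v + 15) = v^2*(v - 5)*(v - 3)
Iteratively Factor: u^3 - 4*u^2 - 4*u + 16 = (u - 2)*(u^2 - 2*u - 8) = (u - 4)*(u - 2)*(u + 2)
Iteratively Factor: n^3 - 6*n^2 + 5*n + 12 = (n - 4)*(n^2 - 2*n - 3) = (n - 4)*(n + 1)*(n - 3)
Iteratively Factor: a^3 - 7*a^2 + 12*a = (a)*(a^2 - 7*a + 12) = a*(a - 4)*(a - 3)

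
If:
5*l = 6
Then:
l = 6/5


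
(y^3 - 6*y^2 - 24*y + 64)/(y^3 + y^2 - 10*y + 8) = (y - 8)/(y - 1)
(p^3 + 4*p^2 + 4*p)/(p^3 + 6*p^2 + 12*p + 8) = p/(p + 2)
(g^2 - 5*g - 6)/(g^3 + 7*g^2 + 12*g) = (g^2 - 5*g - 6)/(g*(g^2 + 7*g + 12))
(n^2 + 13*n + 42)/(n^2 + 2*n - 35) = (n + 6)/(n - 5)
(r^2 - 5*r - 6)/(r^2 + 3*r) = (r^2 - 5*r - 6)/(r*(r + 3))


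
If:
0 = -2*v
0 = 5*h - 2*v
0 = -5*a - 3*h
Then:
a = 0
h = 0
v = 0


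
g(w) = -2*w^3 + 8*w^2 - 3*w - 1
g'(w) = -6*w^2 + 16*w - 3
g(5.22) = -83.15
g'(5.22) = -82.97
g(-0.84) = 8.35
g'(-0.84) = -20.67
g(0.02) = -1.06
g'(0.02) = -2.68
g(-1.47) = 27.05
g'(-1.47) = -39.49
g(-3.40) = 180.29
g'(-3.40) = -126.76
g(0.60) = -0.35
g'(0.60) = 4.44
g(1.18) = 3.31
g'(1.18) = 7.53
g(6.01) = -164.23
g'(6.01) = -123.56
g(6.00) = -163.00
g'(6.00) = -123.00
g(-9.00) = 2132.00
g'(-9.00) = -633.00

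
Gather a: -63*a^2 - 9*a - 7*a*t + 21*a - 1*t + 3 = -63*a^2 + a*(12 - 7*t) - t + 3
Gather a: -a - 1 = -a - 1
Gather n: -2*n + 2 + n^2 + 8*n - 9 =n^2 + 6*n - 7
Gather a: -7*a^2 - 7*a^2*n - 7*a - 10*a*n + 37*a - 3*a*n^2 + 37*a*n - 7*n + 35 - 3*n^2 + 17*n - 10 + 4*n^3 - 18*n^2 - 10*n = a^2*(-7*n - 7) + a*(-3*n^2 + 27*n + 30) + 4*n^3 - 21*n^2 + 25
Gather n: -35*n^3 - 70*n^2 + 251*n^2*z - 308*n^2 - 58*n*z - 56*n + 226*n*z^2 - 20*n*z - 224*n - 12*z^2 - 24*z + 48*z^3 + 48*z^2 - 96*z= -35*n^3 + n^2*(251*z - 378) + n*(226*z^2 - 78*z - 280) + 48*z^3 + 36*z^2 - 120*z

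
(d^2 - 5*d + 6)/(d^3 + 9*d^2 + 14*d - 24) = (d^2 - 5*d + 6)/(d^3 + 9*d^2 + 14*d - 24)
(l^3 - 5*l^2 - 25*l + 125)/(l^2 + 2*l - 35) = (l^2 - 25)/(l + 7)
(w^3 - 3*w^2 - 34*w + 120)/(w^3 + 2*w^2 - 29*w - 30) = (w - 4)/(w + 1)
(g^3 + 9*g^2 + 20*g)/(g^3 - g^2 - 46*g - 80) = g*(g + 4)/(g^2 - 6*g - 16)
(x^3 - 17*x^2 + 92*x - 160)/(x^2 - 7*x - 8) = (x^2 - 9*x + 20)/(x + 1)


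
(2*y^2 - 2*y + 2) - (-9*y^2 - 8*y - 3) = 11*y^2 + 6*y + 5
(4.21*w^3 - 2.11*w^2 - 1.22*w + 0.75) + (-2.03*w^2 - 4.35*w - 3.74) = 4.21*w^3 - 4.14*w^2 - 5.57*w - 2.99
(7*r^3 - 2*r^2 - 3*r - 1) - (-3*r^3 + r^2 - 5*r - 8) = 10*r^3 - 3*r^2 + 2*r + 7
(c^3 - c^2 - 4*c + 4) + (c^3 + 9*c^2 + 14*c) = 2*c^3 + 8*c^2 + 10*c + 4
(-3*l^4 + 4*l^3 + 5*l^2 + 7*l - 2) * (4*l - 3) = -12*l^5 + 25*l^4 + 8*l^3 + 13*l^2 - 29*l + 6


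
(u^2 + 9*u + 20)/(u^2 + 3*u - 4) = (u + 5)/(u - 1)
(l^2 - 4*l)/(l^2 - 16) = l/(l + 4)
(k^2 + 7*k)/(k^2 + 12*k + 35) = k/(k + 5)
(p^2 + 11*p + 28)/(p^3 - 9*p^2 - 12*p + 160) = (p + 7)/(p^2 - 13*p + 40)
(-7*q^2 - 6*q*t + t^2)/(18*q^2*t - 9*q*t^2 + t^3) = (-7*q^2 - 6*q*t + t^2)/(t*(18*q^2 - 9*q*t + t^2))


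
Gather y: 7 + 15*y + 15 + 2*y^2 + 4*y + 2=2*y^2 + 19*y + 24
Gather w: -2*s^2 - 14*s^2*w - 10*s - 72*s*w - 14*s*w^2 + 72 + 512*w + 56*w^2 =-2*s^2 - 10*s + w^2*(56 - 14*s) + w*(-14*s^2 - 72*s + 512) + 72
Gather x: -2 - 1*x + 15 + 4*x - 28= 3*x - 15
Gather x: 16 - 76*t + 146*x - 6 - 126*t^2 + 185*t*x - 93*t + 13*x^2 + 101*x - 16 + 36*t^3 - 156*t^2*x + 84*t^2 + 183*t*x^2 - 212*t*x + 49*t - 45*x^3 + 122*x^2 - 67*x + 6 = 36*t^3 - 42*t^2 - 120*t - 45*x^3 + x^2*(183*t + 135) + x*(-156*t^2 - 27*t + 180)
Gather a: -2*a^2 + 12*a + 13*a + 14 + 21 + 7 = -2*a^2 + 25*a + 42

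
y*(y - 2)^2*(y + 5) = y^4 + y^3 - 16*y^2 + 20*y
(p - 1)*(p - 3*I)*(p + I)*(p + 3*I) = p^4 - p^3 + I*p^3 + 9*p^2 - I*p^2 - 9*p + 9*I*p - 9*I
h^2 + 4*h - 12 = (h - 2)*(h + 6)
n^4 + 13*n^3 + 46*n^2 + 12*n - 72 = (n - 1)*(n + 2)*(n + 6)^2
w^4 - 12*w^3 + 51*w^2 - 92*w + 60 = (w - 5)*(w - 3)*(w - 2)^2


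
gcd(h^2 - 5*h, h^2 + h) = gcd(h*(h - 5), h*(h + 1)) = h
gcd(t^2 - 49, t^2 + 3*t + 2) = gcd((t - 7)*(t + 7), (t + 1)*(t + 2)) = 1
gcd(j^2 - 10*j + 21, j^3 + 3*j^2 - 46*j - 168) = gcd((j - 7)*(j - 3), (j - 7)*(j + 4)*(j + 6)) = j - 7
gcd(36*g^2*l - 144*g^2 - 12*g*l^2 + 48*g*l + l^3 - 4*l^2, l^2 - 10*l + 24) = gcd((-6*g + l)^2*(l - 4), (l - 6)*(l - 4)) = l - 4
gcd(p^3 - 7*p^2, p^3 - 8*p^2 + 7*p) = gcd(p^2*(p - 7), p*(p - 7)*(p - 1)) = p^2 - 7*p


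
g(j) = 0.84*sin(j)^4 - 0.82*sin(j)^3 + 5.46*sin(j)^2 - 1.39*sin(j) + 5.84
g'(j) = 3.36*sin(j)^3*cos(j) - 2.46*sin(j)^2*cos(j) + 10.92*sin(j)*cos(j) - 1.39*cos(j)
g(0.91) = 8.07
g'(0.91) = 4.51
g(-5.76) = 6.46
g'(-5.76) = 3.35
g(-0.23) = 6.45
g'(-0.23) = -3.94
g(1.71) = 9.83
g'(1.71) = -1.43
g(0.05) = 5.78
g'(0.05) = -0.85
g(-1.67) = 14.26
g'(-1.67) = 1.78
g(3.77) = 8.81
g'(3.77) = 7.56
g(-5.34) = 8.22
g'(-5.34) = 4.47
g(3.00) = 5.75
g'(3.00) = -0.11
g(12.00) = 8.35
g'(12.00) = -7.15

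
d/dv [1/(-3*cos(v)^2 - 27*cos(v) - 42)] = -(2*cos(v) + 9)*sin(v)/(3*(cos(v)^2 + 9*cos(v) + 14)^2)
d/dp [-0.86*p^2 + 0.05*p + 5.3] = 0.05 - 1.72*p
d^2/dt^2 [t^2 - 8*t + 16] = 2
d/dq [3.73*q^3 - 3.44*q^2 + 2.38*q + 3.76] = 11.19*q^2 - 6.88*q + 2.38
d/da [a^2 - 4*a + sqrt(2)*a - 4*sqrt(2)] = 2*a - 4 + sqrt(2)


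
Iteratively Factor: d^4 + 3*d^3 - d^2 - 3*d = (d + 1)*(d^3 + 2*d^2 - 3*d) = d*(d + 1)*(d^2 + 2*d - 3) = d*(d + 1)*(d + 3)*(d - 1)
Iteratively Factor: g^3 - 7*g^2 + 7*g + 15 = (g - 3)*(g^2 - 4*g - 5) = (g - 3)*(g + 1)*(g - 5)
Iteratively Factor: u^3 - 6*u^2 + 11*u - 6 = (u - 2)*(u^2 - 4*u + 3) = (u - 2)*(u - 1)*(u - 3)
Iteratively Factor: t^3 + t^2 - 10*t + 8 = (t - 1)*(t^2 + 2*t - 8) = (t - 1)*(t + 4)*(t - 2)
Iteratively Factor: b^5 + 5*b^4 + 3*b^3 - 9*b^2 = (b + 3)*(b^4 + 2*b^3 - 3*b^2) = (b - 1)*(b + 3)*(b^3 + 3*b^2) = b*(b - 1)*(b + 3)*(b^2 + 3*b) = b^2*(b - 1)*(b + 3)*(b + 3)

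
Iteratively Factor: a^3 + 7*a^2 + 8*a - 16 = (a + 4)*(a^2 + 3*a - 4) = (a + 4)^2*(a - 1)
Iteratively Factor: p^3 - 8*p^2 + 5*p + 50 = (p - 5)*(p^2 - 3*p - 10) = (p - 5)*(p + 2)*(p - 5)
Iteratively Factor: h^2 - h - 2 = (h + 1)*(h - 2)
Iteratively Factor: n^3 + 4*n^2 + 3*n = (n + 1)*(n^2 + 3*n) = (n + 1)*(n + 3)*(n)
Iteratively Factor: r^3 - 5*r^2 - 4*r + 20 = (r - 2)*(r^2 - 3*r - 10) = (r - 5)*(r - 2)*(r + 2)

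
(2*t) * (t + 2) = 2*t^2 + 4*t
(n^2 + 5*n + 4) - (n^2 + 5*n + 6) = -2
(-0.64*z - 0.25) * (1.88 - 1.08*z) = 0.6912*z^2 - 0.9332*z - 0.47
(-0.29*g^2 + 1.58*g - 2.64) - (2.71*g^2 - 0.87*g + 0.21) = -3.0*g^2 + 2.45*g - 2.85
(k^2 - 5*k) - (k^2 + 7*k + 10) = -12*k - 10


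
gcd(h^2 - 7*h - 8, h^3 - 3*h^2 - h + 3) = h + 1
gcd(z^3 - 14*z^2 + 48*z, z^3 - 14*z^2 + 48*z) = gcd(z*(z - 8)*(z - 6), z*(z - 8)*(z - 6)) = z^3 - 14*z^2 + 48*z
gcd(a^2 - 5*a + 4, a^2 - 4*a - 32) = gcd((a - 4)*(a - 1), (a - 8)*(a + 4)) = 1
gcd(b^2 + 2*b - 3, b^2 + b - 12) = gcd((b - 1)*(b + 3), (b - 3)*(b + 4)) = 1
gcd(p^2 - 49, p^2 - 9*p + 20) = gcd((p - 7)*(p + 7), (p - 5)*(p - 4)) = 1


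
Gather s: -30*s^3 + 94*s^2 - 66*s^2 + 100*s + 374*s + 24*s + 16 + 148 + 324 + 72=-30*s^3 + 28*s^2 + 498*s + 560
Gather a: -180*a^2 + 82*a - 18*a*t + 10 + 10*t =-180*a^2 + a*(82 - 18*t) + 10*t + 10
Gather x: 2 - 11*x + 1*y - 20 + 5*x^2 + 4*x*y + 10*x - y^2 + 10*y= 5*x^2 + x*(4*y - 1) - y^2 + 11*y - 18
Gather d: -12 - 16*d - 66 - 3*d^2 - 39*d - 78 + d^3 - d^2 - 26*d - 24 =d^3 - 4*d^2 - 81*d - 180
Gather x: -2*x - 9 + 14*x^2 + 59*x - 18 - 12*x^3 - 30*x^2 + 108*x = -12*x^3 - 16*x^2 + 165*x - 27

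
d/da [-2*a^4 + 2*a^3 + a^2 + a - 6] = -8*a^3 + 6*a^2 + 2*a + 1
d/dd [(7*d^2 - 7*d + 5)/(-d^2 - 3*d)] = (-28*d^2 + 10*d + 15)/(d^2*(d^2 + 6*d + 9))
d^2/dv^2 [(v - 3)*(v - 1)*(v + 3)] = 6*v - 2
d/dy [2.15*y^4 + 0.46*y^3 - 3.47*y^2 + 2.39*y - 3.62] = 8.6*y^3 + 1.38*y^2 - 6.94*y + 2.39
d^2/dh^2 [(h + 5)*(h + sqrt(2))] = 2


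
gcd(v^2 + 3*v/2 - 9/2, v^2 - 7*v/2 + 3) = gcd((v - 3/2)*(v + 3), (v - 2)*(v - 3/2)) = v - 3/2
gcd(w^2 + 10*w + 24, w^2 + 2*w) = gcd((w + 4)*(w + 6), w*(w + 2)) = 1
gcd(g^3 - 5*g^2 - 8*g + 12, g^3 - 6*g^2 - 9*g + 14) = g^2 + g - 2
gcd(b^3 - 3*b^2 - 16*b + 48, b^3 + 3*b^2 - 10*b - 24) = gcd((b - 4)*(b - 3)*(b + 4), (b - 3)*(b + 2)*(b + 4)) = b^2 + b - 12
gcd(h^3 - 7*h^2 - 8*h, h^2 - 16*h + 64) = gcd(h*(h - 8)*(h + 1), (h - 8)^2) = h - 8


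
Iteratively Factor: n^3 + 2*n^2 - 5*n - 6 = (n + 1)*(n^2 + n - 6) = (n + 1)*(n + 3)*(n - 2)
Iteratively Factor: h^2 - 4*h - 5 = (h + 1)*(h - 5)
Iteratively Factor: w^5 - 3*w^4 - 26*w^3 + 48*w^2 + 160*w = (w)*(w^4 - 3*w^3 - 26*w^2 + 48*w + 160) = w*(w + 4)*(w^3 - 7*w^2 + 2*w + 40) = w*(w - 5)*(w + 4)*(w^2 - 2*w - 8) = w*(w - 5)*(w - 4)*(w + 4)*(w + 2)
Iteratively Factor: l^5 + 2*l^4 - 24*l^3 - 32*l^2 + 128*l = (l)*(l^4 + 2*l^3 - 24*l^2 - 32*l + 128) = l*(l + 4)*(l^3 - 2*l^2 - 16*l + 32) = l*(l + 4)^2*(l^2 - 6*l + 8) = l*(l - 2)*(l + 4)^2*(l - 4)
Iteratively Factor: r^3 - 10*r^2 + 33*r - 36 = (r - 3)*(r^2 - 7*r + 12) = (r - 3)^2*(r - 4)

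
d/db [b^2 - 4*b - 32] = 2*b - 4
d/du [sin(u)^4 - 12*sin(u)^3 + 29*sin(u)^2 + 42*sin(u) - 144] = 2*(2*sin(u)^3 - 18*sin(u)^2 + 29*sin(u) + 21)*cos(u)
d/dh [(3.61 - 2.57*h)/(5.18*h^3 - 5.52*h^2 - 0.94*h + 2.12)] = (26.6252*h^3 - 70.2858*h^2 + 39.8544*h - 2.055)/(26.8324*h^6 - 57.1872*h^5 + 20.732*h^4 + 32.3408*h^3 - 22.5212*h^2 - 3.9856*h + 4.4944)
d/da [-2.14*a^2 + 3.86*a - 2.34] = 3.86 - 4.28*a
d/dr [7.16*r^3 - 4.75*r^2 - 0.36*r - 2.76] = 21.48*r^2 - 9.5*r - 0.36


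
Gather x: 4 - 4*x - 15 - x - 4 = -5*x - 15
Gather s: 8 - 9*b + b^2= b^2 - 9*b + 8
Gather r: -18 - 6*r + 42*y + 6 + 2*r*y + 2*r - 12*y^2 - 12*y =r*(2*y - 4) - 12*y^2 + 30*y - 12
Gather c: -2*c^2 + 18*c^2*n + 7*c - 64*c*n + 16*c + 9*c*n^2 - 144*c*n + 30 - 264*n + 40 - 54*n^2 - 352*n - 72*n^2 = c^2*(18*n - 2) + c*(9*n^2 - 208*n + 23) - 126*n^2 - 616*n + 70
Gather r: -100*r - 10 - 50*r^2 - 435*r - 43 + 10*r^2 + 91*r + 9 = -40*r^2 - 444*r - 44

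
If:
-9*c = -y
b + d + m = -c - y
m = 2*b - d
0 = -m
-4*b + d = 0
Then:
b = 0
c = 0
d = 0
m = 0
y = 0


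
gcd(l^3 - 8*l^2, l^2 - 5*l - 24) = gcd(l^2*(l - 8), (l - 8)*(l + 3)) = l - 8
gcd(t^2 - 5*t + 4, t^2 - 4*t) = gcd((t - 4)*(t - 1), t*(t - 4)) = t - 4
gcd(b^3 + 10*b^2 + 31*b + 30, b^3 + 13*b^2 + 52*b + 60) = b^2 + 7*b + 10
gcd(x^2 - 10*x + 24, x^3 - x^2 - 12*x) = x - 4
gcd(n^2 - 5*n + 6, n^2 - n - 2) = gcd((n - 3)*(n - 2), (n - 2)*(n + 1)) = n - 2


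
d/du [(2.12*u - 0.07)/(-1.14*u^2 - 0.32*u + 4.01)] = (2.4168*u^2 - 0.1596*u + 8.4788)/(1.2996*u^4 + 0.7296*u^3 - 9.0404*u^2 - 2.5664*u + 16.0801)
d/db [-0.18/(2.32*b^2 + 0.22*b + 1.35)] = (0.8352*b + 0.0396)/(2.32*b^2 + 0.22*b + 1.35)^2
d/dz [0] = 0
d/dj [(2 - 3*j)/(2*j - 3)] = 5/(2*j - 3)^2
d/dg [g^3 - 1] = 3*g^2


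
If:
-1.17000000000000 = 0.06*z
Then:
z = -19.50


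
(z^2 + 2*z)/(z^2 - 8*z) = (z + 2)/(z - 8)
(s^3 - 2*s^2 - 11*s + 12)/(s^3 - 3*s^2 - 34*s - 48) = (s^2 - 5*s + 4)/(s^2 - 6*s - 16)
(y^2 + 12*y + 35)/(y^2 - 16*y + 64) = (y^2 + 12*y + 35)/(y^2 - 16*y + 64)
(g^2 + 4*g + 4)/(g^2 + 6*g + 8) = (g + 2)/(g + 4)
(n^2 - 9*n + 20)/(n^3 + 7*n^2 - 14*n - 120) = (n - 5)/(n^2 + 11*n + 30)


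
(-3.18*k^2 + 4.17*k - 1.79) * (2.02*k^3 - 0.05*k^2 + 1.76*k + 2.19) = -6.4236*k^5 + 8.5824*k^4 - 9.4211*k^3 + 0.4645*k^2 + 5.9819*k - 3.9201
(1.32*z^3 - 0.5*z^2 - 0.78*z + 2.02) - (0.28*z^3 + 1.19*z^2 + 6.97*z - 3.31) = 1.04*z^3 - 1.69*z^2 - 7.75*z + 5.33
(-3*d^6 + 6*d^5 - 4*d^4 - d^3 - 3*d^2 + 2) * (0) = 0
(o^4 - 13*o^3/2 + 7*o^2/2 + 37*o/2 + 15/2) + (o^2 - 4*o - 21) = o^4 - 13*o^3/2 + 9*o^2/2 + 29*o/2 - 27/2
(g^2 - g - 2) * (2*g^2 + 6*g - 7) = 2*g^4 + 4*g^3 - 17*g^2 - 5*g + 14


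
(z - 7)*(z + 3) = z^2 - 4*z - 21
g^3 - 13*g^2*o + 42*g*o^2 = g*(g - 7*o)*(g - 6*o)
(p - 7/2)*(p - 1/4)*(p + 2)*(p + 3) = p^4 + 5*p^3/4 - 95*p^2/8 - 145*p/8 + 21/4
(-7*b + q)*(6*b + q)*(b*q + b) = -42*b^3*q - 42*b^3 - b^2*q^2 - b^2*q + b*q^3 + b*q^2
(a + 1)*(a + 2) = a^2 + 3*a + 2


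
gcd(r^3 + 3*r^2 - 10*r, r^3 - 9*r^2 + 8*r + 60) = 1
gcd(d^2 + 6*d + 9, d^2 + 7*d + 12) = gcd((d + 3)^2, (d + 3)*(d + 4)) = d + 3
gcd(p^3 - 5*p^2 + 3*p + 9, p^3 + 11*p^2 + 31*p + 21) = p + 1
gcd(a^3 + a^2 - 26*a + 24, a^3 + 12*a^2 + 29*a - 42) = a^2 + 5*a - 6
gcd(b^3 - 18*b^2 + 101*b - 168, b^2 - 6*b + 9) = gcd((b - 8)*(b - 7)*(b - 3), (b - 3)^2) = b - 3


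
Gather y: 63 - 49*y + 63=126 - 49*y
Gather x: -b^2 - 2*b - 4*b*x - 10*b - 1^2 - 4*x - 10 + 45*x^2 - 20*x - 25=-b^2 - 12*b + 45*x^2 + x*(-4*b - 24) - 36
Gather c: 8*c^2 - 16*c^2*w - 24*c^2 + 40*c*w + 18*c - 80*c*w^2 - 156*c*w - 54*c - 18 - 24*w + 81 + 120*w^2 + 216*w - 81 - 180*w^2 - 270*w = c^2*(-16*w - 16) + c*(-80*w^2 - 116*w - 36) - 60*w^2 - 78*w - 18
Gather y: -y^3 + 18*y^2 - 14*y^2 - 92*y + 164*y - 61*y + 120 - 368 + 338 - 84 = -y^3 + 4*y^2 + 11*y + 6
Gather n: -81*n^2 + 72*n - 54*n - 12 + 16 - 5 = -81*n^2 + 18*n - 1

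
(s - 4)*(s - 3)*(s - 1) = s^3 - 8*s^2 + 19*s - 12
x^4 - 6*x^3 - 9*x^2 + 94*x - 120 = (x - 5)*(x - 3)*(x - 2)*(x + 4)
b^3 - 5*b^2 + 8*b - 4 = (b - 2)^2*(b - 1)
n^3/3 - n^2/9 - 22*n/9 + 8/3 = (n/3 + 1)*(n - 2)*(n - 4/3)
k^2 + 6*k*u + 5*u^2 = (k + u)*(k + 5*u)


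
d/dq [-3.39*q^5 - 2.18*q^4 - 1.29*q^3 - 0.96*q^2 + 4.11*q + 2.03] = -16.95*q^4 - 8.72*q^3 - 3.87*q^2 - 1.92*q + 4.11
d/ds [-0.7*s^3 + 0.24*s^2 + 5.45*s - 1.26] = -2.1*s^2 + 0.48*s + 5.45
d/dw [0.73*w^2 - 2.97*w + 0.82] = 1.46*w - 2.97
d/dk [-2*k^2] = -4*k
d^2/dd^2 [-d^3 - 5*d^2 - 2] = -6*d - 10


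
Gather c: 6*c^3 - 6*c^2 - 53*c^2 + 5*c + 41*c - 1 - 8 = 6*c^3 - 59*c^2 + 46*c - 9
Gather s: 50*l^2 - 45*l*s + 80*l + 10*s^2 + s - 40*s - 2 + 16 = 50*l^2 + 80*l + 10*s^2 + s*(-45*l - 39) + 14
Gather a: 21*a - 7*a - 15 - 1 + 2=14*a - 14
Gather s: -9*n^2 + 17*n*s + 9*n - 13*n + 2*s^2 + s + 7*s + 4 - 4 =-9*n^2 - 4*n + 2*s^2 + s*(17*n + 8)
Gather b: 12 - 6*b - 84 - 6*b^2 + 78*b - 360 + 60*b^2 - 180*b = 54*b^2 - 108*b - 432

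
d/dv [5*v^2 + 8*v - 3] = 10*v + 8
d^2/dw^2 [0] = 0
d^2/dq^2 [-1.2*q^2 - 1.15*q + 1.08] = -2.40000000000000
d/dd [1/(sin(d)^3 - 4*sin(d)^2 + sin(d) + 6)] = (-3*sin(d)^2 + 8*sin(d) - 1)*cos(d)/(sin(d)^3 - 4*sin(d)^2 + sin(d) + 6)^2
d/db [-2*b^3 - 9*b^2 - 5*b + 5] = -6*b^2 - 18*b - 5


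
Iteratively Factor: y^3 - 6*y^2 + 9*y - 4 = (y - 1)*(y^2 - 5*y + 4) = (y - 1)^2*(y - 4)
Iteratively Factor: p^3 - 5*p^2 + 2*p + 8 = (p - 4)*(p^2 - p - 2) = (p - 4)*(p + 1)*(p - 2)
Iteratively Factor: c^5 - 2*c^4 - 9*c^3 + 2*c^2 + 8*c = (c + 2)*(c^4 - 4*c^3 - c^2 + 4*c) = (c + 1)*(c + 2)*(c^3 - 5*c^2 + 4*c) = c*(c + 1)*(c + 2)*(c^2 - 5*c + 4) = c*(c - 1)*(c + 1)*(c + 2)*(c - 4)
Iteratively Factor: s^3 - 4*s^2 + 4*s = (s - 2)*(s^2 - 2*s) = s*(s - 2)*(s - 2)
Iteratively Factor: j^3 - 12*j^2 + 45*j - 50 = (j - 5)*(j^2 - 7*j + 10) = (j - 5)^2*(j - 2)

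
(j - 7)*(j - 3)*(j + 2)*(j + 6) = j^4 - 2*j^3 - 47*j^2 + 48*j + 252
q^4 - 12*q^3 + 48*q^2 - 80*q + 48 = (q - 6)*(q - 2)^3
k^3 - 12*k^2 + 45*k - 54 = (k - 6)*(k - 3)^2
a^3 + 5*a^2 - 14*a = a*(a - 2)*(a + 7)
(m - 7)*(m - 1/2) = m^2 - 15*m/2 + 7/2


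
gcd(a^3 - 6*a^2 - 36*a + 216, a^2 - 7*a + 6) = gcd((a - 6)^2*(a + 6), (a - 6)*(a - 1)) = a - 6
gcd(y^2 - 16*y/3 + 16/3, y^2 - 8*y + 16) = y - 4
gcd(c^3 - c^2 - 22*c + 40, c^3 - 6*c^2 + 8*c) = c^2 - 6*c + 8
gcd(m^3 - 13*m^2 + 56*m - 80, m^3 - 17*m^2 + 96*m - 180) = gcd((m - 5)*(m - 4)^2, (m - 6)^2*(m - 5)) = m - 5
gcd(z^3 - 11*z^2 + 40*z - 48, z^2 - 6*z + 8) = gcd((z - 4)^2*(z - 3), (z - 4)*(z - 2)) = z - 4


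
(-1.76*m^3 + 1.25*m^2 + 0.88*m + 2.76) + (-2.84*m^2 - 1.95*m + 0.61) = -1.76*m^3 - 1.59*m^2 - 1.07*m + 3.37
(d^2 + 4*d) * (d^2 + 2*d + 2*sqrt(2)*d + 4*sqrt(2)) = d^4 + 2*sqrt(2)*d^3 + 6*d^3 + 8*d^2 + 12*sqrt(2)*d^2 + 16*sqrt(2)*d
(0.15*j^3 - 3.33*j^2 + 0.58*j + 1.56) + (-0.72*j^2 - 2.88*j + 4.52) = 0.15*j^3 - 4.05*j^2 - 2.3*j + 6.08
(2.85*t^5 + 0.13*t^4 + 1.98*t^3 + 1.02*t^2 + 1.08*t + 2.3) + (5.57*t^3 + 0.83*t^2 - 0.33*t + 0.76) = 2.85*t^5 + 0.13*t^4 + 7.55*t^3 + 1.85*t^2 + 0.75*t + 3.06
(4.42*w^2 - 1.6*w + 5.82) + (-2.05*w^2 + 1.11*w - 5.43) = 2.37*w^2 - 0.49*w + 0.390000000000001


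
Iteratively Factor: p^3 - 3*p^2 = (p - 3)*(p^2) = p*(p - 3)*(p)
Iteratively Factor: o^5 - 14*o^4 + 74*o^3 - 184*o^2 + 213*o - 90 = (o - 3)*(o^4 - 11*o^3 + 41*o^2 - 61*o + 30) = (o - 5)*(o - 3)*(o^3 - 6*o^2 + 11*o - 6) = (o - 5)*(o - 3)*(o - 1)*(o^2 - 5*o + 6) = (o - 5)*(o - 3)*(o - 2)*(o - 1)*(o - 3)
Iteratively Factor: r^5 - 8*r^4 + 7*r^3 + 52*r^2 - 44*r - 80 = (r - 4)*(r^4 - 4*r^3 - 9*r^2 + 16*r + 20) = (r - 4)*(r - 2)*(r^3 - 2*r^2 - 13*r - 10) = (r - 4)*(r - 2)*(r + 1)*(r^2 - 3*r - 10) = (r - 4)*(r - 2)*(r + 1)*(r + 2)*(r - 5)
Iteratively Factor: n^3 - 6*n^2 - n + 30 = (n + 2)*(n^2 - 8*n + 15) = (n - 3)*(n + 2)*(n - 5)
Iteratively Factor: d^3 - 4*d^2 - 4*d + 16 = (d + 2)*(d^2 - 6*d + 8) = (d - 2)*(d + 2)*(d - 4)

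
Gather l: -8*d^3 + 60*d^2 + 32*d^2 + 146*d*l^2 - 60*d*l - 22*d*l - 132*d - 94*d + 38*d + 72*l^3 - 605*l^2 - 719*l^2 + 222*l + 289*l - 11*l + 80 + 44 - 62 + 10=-8*d^3 + 92*d^2 - 188*d + 72*l^3 + l^2*(146*d - 1324) + l*(500 - 82*d) + 72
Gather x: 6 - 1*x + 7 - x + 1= 14 - 2*x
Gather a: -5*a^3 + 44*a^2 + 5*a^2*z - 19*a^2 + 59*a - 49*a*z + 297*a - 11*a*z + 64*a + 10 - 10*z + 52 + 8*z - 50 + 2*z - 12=-5*a^3 + a^2*(5*z + 25) + a*(420 - 60*z)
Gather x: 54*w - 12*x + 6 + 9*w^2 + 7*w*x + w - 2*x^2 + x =9*w^2 + 55*w - 2*x^2 + x*(7*w - 11) + 6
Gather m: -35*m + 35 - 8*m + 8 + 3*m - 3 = 40 - 40*m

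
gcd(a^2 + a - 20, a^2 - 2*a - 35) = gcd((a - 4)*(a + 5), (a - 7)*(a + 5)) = a + 5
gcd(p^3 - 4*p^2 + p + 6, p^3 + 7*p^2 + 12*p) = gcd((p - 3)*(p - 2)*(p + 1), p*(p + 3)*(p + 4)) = 1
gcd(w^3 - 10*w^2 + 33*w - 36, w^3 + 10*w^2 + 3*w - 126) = w - 3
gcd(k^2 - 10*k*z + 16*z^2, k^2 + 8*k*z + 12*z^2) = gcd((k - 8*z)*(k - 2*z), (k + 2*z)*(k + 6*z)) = 1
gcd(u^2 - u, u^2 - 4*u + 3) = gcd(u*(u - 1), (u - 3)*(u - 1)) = u - 1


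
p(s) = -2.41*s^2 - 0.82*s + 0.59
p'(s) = -4.82*s - 0.82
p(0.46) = -0.30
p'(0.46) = -3.04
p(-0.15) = 0.66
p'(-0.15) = -0.10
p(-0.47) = 0.44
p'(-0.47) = 1.45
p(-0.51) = 0.38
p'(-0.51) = 1.64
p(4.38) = -49.24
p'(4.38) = -21.93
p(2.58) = -17.57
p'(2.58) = -13.26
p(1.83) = -8.98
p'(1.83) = -9.64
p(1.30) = -4.55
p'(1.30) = -7.09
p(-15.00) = -529.36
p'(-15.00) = 71.48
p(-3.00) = -18.64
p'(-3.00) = 13.64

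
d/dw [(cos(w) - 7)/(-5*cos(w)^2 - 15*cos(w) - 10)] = (sin(w)^2 + 14*cos(w) + 22)*sin(w)/(5*(cos(w)^2 + 3*cos(w) + 2)^2)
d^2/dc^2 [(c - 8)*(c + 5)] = 2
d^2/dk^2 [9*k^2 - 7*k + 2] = 18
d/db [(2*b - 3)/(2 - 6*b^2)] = (3*b^2 - 9*b + 1)/(9*b^4 - 6*b^2 + 1)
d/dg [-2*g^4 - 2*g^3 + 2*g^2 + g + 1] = -8*g^3 - 6*g^2 + 4*g + 1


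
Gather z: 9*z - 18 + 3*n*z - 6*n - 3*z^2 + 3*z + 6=-6*n - 3*z^2 + z*(3*n + 12) - 12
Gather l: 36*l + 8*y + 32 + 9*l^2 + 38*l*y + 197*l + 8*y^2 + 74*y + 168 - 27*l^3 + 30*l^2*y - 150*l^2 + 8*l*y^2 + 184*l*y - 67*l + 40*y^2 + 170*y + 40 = -27*l^3 + l^2*(30*y - 141) + l*(8*y^2 + 222*y + 166) + 48*y^2 + 252*y + 240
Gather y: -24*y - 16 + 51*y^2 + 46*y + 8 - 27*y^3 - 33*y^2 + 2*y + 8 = -27*y^3 + 18*y^2 + 24*y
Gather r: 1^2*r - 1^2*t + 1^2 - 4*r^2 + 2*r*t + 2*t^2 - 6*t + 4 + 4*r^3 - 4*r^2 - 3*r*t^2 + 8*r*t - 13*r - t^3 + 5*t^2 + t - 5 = 4*r^3 - 8*r^2 + r*(-3*t^2 + 10*t - 12) - t^3 + 7*t^2 - 6*t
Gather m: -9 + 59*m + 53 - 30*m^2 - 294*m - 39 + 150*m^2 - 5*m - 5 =120*m^2 - 240*m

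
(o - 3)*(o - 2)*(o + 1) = o^3 - 4*o^2 + o + 6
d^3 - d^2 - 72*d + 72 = (d - 1)*(d - 6*sqrt(2))*(d + 6*sqrt(2))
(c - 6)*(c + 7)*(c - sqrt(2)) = c^3 - sqrt(2)*c^2 + c^2 - 42*c - sqrt(2)*c + 42*sqrt(2)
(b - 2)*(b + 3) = b^2 + b - 6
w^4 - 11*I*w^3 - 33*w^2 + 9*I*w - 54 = (w - 6*I)*(w - 3*I)^2*(w + I)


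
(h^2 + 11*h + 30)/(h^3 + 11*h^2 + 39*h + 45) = (h + 6)/(h^2 + 6*h + 9)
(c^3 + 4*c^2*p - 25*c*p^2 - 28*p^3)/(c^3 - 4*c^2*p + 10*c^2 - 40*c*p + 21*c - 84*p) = (c^2 + 8*c*p + 7*p^2)/(c^2 + 10*c + 21)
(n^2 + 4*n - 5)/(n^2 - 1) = (n + 5)/(n + 1)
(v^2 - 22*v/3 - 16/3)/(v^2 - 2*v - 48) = (v + 2/3)/(v + 6)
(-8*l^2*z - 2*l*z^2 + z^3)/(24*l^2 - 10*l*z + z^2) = z*(2*l + z)/(-6*l + z)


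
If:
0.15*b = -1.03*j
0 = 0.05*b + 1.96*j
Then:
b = 0.00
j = 0.00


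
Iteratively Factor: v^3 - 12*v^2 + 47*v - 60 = (v - 3)*(v^2 - 9*v + 20) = (v - 4)*(v - 3)*(v - 5)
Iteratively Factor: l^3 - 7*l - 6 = (l + 2)*(l^2 - 2*l - 3) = (l + 1)*(l + 2)*(l - 3)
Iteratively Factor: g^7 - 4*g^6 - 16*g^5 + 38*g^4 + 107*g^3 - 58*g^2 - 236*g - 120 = (g - 2)*(g^6 - 2*g^5 - 20*g^4 - 2*g^3 + 103*g^2 + 148*g + 60) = (g - 5)*(g - 2)*(g^5 + 3*g^4 - 5*g^3 - 27*g^2 - 32*g - 12) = (g - 5)*(g - 2)*(g + 2)*(g^4 + g^3 - 7*g^2 - 13*g - 6) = (g - 5)*(g - 2)*(g + 2)^2*(g^3 - g^2 - 5*g - 3) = (g - 5)*(g - 2)*(g + 1)*(g + 2)^2*(g^2 - 2*g - 3) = (g - 5)*(g - 3)*(g - 2)*(g + 1)*(g + 2)^2*(g + 1)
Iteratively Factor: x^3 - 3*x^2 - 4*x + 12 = (x + 2)*(x^2 - 5*x + 6) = (x - 3)*(x + 2)*(x - 2)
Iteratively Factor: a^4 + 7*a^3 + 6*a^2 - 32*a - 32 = (a + 1)*(a^3 + 6*a^2 - 32) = (a - 2)*(a + 1)*(a^2 + 8*a + 16) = (a - 2)*(a + 1)*(a + 4)*(a + 4)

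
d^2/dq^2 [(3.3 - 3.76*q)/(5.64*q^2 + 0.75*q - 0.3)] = (-(3.76*q - 3.3)*(11.28*q + 0.75)*(22.56*q + 1.5) + (127.2384*q - 31.584)*(5.64*q^2 + 0.75*q - 0.3))/(5.64*q^2 + 0.75*q - 0.3)^3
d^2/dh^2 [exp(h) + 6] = exp(h)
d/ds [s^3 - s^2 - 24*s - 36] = 3*s^2 - 2*s - 24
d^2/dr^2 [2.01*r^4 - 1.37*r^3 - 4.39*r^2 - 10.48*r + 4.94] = 24.12*r^2 - 8.22*r - 8.78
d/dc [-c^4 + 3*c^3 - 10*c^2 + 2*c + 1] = -4*c^3 + 9*c^2 - 20*c + 2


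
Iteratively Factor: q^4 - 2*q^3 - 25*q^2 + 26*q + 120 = (q - 5)*(q^3 + 3*q^2 - 10*q - 24) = (q - 5)*(q + 2)*(q^2 + q - 12) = (q - 5)*(q - 3)*(q + 2)*(q + 4)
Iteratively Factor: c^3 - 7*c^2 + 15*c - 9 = (c - 3)*(c^2 - 4*c + 3) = (c - 3)^2*(c - 1)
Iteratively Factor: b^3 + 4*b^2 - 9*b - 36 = (b + 4)*(b^2 - 9) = (b - 3)*(b + 4)*(b + 3)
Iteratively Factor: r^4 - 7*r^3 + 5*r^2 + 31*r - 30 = (r + 2)*(r^3 - 9*r^2 + 23*r - 15) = (r - 3)*(r + 2)*(r^2 - 6*r + 5) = (r - 3)*(r - 1)*(r + 2)*(r - 5)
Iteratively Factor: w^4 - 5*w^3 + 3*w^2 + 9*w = (w)*(w^3 - 5*w^2 + 3*w + 9) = w*(w - 3)*(w^2 - 2*w - 3) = w*(w - 3)*(w + 1)*(w - 3)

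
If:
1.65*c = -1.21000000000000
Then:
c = -0.73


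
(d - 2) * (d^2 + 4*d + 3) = d^3 + 2*d^2 - 5*d - 6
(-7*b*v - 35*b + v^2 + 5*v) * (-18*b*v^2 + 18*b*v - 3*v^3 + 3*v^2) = 126*b^2*v^3 + 504*b^2*v^2 - 630*b^2*v + 3*b*v^4 + 12*b*v^3 - 15*b*v^2 - 3*v^5 - 12*v^4 + 15*v^3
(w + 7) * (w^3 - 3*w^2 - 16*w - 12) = w^4 + 4*w^3 - 37*w^2 - 124*w - 84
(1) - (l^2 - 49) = 50 - l^2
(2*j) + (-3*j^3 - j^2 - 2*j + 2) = -3*j^3 - j^2 + 2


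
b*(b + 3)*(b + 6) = b^3 + 9*b^2 + 18*b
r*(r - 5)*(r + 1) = r^3 - 4*r^2 - 5*r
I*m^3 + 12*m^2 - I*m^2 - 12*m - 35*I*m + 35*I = (m - 7*I)*(m - 5*I)*(I*m - I)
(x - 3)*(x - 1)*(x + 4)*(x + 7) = x^4 + 7*x^3 - 13*x^2 - 79*x + 84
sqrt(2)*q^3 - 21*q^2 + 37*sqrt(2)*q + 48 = (q - 8*sqrt(2))*(q - 3*sqrt(2))*(sqrt(2)*q + 1)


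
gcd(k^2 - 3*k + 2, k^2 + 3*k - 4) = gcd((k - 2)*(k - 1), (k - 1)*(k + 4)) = k - 1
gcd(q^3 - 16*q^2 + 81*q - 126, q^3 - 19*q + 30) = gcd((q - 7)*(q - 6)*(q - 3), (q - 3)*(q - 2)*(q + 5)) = q - 3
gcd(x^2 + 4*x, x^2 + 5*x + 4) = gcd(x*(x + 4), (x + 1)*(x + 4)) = x + 4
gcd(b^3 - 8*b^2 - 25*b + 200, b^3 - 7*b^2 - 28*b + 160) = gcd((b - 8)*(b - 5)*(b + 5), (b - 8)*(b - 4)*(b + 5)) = b^2 - 3*b - 40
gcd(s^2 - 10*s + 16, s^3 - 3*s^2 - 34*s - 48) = s - 8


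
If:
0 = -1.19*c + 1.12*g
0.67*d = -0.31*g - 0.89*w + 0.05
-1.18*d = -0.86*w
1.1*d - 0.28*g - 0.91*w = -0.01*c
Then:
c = -0.02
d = 0.03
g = -0.02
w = 0.04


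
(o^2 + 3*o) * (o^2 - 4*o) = o^4 - o^3 - 12*o^2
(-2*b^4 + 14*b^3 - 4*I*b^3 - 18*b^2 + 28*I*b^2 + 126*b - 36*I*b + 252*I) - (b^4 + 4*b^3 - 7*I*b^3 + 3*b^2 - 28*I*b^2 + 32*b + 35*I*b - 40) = -3*b^4 + 10*b^3 + 3*I*b^3 - 21*b^2 + 56*I*b^2 + 94*b - 71*I*b + 40 + 252*I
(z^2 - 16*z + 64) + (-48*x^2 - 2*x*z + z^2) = -48*x^2 - 2*x*z + 2*z^2 - 16*z + 64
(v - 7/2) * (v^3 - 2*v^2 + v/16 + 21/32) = v^4 - 11*v^3/2 + 113*v^2/16 + 7*v/16 - 147/64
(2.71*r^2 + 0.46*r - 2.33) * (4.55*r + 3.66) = 12.3305*r^3 + 12.0116*r^2 - 8.9179*r - 8.5278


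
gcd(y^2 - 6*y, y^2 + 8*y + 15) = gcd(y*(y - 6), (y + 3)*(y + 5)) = 1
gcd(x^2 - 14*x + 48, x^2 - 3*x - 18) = x - 6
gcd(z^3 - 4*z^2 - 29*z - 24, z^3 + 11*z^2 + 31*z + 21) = z^2 + 4*z + 3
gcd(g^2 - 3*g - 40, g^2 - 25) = g + 5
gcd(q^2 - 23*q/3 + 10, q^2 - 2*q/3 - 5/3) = q - 5/3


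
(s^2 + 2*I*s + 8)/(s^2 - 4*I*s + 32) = (s - 2*I)/(s - 8*I)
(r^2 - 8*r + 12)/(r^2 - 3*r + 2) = (r - 6)/(r - 1)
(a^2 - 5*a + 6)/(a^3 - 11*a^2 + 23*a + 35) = (a^2 - 5*a + 6)/(a^3 - 11*a^2 + 23*a + 35)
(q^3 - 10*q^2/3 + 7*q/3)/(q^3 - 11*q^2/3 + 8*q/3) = (3*q - 7)/(3*q - 8)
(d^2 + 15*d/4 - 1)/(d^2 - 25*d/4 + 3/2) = (d + 4)/(d - 6)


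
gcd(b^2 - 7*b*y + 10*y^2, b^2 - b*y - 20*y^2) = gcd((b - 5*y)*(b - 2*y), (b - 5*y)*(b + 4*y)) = -b + 5*y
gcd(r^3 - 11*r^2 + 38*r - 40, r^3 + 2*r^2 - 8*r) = r - 2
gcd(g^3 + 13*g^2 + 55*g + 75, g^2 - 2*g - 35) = g + 5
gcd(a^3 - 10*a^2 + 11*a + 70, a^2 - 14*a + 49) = a - 7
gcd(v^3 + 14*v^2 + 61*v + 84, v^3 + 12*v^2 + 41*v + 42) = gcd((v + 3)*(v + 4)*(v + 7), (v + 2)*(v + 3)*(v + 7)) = v^2 + 10*v + 21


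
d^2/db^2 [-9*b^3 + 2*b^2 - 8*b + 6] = 4 - 54*b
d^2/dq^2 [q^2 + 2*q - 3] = 2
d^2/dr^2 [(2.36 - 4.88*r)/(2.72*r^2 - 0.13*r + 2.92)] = (-(4.88*r - 2.36)*(5.44*r - 0.13)*(10.88*r - 0.26) + (79.6416*r - 14.1072)*(2.72*r^2 - 0.13*r + 2.92))/(2.72*r^2 - 0.13*r + 2.92)^3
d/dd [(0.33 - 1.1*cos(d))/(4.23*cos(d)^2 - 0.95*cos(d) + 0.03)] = (-4.653*cos(d)^2 + 2.7918*cos(d) - 0.2805)*sin(d)/(17.8929*cos(d)^4 - 8.037*cos(d)^3 + 1.1563*cos(d)^2 - 0.057*cos(d) + 0.0009)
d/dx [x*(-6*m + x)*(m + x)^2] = -6*m^3 - 22*m^2*x - 12*m*x^2 + 4*x^3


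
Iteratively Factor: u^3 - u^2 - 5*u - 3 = (u - 3)*(u^2 + 2*u + 1) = (u - 3)*(u + 1)*(u + 1)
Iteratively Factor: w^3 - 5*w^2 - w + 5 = (w - 1)*(w^2 - 4*w - 5) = (w - 1)*(w + 1)*(w - 5)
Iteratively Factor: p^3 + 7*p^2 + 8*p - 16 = (p + 4)*(p^2 + 3*p - 4) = (p + 4)^2*(p - 1)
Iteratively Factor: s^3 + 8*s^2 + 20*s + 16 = (s + 4)*(s^2 + 4*s + 4) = (s + 2)*(s + 4)*(s + 2)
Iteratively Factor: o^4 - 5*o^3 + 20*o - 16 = (o - 2)*(o^3 - 3*o^2 - 6*o + 8) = (o - 4)*(o - 2)*(o^2 + o - 2) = (o - 4)*(o - 2)*(o + 2)*(o - 1)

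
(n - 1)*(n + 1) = n^2 - 1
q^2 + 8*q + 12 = (q + 2)*(q + 6)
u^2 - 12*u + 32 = (u - 8)*(u - 4)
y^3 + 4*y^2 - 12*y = y*(y - 2)*(y + 6)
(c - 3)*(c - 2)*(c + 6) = c^3 + c^2 - 24*c + 36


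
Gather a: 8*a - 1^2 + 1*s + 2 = 8*a + s + 1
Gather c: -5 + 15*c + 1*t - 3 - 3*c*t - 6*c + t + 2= c*(9 - 3*t) + 2*t - 6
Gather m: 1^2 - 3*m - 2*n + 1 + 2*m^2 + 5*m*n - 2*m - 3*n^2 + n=2*m^2 + m*(5*n - 5) - 3*n^2 - n + 2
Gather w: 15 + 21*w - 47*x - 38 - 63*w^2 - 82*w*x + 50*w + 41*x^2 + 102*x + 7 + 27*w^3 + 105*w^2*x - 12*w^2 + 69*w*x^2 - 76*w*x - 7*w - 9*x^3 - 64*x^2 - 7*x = 27*w^3 + w^2*(105*x - 75) + w*(69*x^2 - 158*x + 64) - 9*x^3 - 23*x^2 + 48*x - 16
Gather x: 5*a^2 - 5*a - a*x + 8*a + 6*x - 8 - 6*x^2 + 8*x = 5*a^2 + 3*a - 6*x^2 + x*(14 - a) - 8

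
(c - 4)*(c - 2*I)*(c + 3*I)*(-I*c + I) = -I*c^4 + c^3 + 5*I*c^3 - 5*c^2 - 10*I*c^2 + 4*c + 30*I*c - 24*I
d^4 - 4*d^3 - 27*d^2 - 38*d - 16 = (d - 8)*(d + 1)^2*(d + 2)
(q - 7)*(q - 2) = q^2 - 9*q + 14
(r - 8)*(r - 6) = r^2 - 14*r + 48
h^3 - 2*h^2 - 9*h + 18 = (h - 3)*(h - 2)*(h + 3)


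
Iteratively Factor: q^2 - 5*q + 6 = (q - 2)*(q - 3)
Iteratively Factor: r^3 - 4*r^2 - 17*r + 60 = (r - 3)*(r^2 - r - 20) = (r - 5)*(r - 3)*(r + 4)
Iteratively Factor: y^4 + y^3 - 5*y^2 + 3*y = (y + 3)*(y^3 - 2*y^2 + y) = y*(y + 3)*(y^2 - 2*y + 1) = y*(y - 1)*(y + 3)*(y - 1)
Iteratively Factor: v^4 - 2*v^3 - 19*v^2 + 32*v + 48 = (v + 4)*(v^3 - 6*v^2 + 5*v + 12) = (v + 1)*(v + 4)*(v^2 - 7*v + 12) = (v - 3)*(v + 1)*(v + 4)*(v - 4)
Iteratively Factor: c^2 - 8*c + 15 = (c - 3)*(c - 5)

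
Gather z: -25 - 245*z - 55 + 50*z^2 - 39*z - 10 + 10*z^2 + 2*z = 60*z^2 - 282*z - 90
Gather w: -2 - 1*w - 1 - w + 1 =-2*w - 2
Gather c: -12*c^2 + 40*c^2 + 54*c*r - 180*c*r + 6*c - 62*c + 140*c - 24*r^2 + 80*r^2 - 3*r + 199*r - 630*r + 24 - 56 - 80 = 28*c^2 + c*(84 - 126*r) + 56*r^2 - 434*r - 112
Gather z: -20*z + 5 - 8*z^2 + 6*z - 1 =-8*z^2 - 14*z + 4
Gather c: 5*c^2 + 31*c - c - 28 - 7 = 5*c^2 + 30*c - 35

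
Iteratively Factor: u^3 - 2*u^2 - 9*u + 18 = (u - 2)*(u^2 - 9) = (u - 3)*(u - 2)*(u + 3)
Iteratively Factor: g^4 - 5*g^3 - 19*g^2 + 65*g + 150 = (g + 3)*(g^3 - 8*g^2 + 5*g + 50) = (g - 5)*(g + 3)*(g^2 - 3*g - 10) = (g - 5)^2*(g + 3)*(g + 2)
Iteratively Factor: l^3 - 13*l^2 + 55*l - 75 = (l - 3)*(l^2 - 10*l + 25) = (l - 5)*(l - 3)*(l - 5)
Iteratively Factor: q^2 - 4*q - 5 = (q - 5)*(q + 1)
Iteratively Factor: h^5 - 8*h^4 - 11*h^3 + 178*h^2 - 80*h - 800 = (h - 4)*(h^4 - 4*h^3 - 27*h^2 + 70*h + 200) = (h - 4)*(h + 4)*(h^3 - 8*h^2 + 5*h + 50) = (h - 5)*(h - 4)*(h + 4)*(h^2 - 3*h - 10) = (h - 5)*(h - 4)*(h + 2)*(h + 4)*(h - 5)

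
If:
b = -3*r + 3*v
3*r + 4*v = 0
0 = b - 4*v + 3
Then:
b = -7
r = 4/3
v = -1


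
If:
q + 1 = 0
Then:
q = -1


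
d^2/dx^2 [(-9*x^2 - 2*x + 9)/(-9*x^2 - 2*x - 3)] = 24*(-243*x^2 - 54*x + 23)/(729*x^6 + 486*x^5 + 837*x^4 + 332*x^3 + 279*x^2 + 54*x + 27)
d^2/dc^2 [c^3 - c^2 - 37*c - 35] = 6*c - 2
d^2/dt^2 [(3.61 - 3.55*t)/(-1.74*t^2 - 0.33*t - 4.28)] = ((10.2198 - 37.062*t)*(1.74*t^2 + 0.33*t + 4.28) + (3.48*t + 0.33)*(3.55*t - 3.61)*(6.96*t + 0.66))/(1.74*t^2 + 0.33*t + 4.28)^3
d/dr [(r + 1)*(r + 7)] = 2*r + 8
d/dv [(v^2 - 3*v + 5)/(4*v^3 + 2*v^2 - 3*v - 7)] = (-4*v^4 + 24*v^3 - 57*v^2 - 34*v + 36)/(16*v^6 + 16*v^5 - 20*v^4 - 68*v^3 - 19*v^2 + 42*v + 49)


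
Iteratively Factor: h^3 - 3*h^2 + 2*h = (h)*(h^2 - 3*h + 2) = h*(h - 1)*(h - 2)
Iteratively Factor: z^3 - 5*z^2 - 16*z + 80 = (z + 4)*(z^2 - 9*z + 20) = (z - 4)*(z + 4)*(z - 5)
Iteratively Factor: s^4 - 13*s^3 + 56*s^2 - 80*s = (s - 4)*(s^3 - 9*s^2 + 20*s) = (s - 5)*(s - 4)*(s^2 - 4*s) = s*(s - 5)*(s - 4)*(s - 4)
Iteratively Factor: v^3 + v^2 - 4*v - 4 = (v - 2)*(v^2 + 3*v + 2) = (v - 2)*(v + 1)*(v + 2)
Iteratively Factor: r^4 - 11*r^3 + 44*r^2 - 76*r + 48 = (r - 2)*(r^3 - 9*r^2 + 26*r - 24) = (r - 2)^2*(r^2 - 7*r + 12) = (r - 4)*(r - 2)^2*(r - 3)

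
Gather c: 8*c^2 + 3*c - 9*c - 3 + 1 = 8*c^2 - 6*c - 2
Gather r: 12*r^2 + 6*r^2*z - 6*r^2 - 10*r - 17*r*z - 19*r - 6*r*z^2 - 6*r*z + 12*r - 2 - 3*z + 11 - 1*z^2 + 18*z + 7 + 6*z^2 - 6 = r^2*(6*z + 6) + r*(-6*z^2 - 23*z - 17) + 5*z^2 + 15*z + 10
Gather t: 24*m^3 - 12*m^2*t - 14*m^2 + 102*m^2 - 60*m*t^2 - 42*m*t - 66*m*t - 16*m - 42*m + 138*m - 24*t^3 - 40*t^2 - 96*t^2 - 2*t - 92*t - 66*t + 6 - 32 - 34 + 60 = 24*m^3 + 88*m^2 + 80*m - 24*t^3 + t^2*(-60*m - 136) + t*(-12*m^2 - 108*m - 160)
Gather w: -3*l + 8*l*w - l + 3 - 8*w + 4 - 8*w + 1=-4*l + w*(8*l - 16) + 8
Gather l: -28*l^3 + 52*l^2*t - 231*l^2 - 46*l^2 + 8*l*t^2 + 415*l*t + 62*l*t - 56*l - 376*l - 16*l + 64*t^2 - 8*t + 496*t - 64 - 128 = -28*l^3 + l^2*(52*t - 277) + l*(8*t^2 + 477*t - 448) + 64*t^2 + 488*t - 192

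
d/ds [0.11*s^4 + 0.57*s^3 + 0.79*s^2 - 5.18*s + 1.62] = 0.44*s^3 + 1.71*s^2 + 1.58*s - 5.18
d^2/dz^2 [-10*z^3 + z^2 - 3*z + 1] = 2 - 60*z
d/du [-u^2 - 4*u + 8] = -2*u - 4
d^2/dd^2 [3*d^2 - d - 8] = 6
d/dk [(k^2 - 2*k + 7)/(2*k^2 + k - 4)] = (5*k^2 - 36*k + 1)/(4*k^4 + 4*k^3 - 15*k^2 - 8*k + 16)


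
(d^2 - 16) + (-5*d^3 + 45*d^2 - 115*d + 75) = -5*d^3 + 46*d^2 - 115*d + 59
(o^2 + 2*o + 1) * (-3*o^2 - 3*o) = -3*o^4 - 9*o^3 - 9*o^2 - 3*o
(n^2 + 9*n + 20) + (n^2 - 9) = 2*n^2 + 9*n + 11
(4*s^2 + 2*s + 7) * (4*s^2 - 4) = 16*s^4 + 8*s^3 + 12*s^2 - 8*s - 28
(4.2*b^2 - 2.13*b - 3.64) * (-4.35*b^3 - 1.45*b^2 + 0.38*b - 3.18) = -18.27*b^5 + 3.1755*b^4 + 20.5185*b^3 - 8.8874*b^2 + 5.3902*b + 11.5752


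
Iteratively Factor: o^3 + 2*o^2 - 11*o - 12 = (o + 4)*(o^2 - 2*o - 3) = (o - 3)*(o + 4)*(o + 1)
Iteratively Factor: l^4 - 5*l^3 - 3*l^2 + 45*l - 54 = (l - 3)*(l^3 - 2*l^2 - 9*l + 18) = (l - 3)*(l + 3)*(l^2 - 5*l + 6) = (l - 3)*(l - 2)*(l + 3)*(l - 3)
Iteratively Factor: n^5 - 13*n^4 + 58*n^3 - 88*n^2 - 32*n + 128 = (n - 4)*(n^4 - 9*n^3 + 22*n^2 - 32) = (n - 4)^2*(n^3 - 5*n^2 + 2*n + 8) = (n - 4)^3*(n^2 - n - 2) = (n - 4)^3*(n + 1)*(n - 2)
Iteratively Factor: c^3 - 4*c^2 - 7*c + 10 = (c - 1)*(c^2 - 3*c - 10) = (c - 1)*(c + 2)*(c - 5)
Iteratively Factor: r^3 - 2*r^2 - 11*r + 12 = (r - 4)*(r^2 + 2*r - 3) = (r - 4)*(r - 1)*(r + 3)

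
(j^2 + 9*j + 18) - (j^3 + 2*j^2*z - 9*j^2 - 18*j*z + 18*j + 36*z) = -j^3 - 2*j^2*z + 10*j^2 + 18*j*z - 9*j - 36*z + 18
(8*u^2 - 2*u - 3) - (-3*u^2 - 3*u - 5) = 11*u^2 + u + 2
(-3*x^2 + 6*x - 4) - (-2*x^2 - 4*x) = -x^2 + 10*x - 4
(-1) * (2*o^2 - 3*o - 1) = -2*o^2 + 3*o + 1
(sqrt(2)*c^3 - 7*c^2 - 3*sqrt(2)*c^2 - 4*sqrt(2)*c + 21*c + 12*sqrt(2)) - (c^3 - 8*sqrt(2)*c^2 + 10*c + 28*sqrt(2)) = -c^3 + sqrt(2)*c^3 - 7*c^2 + 5*sqrt(2)*c^2 - 4*sqrt(2)*c + 11*c - 16*sqrt(2)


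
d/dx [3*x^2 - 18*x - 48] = 6*x - 18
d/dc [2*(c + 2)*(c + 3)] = 4*c + 10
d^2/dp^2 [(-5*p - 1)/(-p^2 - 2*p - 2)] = 2*(4*(p + 1)^2*(5*p + 1) - (15*p + 11)*(p^2 + 2*p + 2))/(p^2 + 2*p + 2)^3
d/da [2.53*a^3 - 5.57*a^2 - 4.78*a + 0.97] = 7.59*a^2 - 11.14*a - 4.78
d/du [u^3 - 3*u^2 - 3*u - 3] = 3*u^2 - 6*u - 3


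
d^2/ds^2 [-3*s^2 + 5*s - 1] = -6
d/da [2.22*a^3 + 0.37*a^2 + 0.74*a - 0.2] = 6.66*a^2 + 0.74*a + 0.74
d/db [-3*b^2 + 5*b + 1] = 5 - 6*b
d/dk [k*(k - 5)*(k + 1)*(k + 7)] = 4*k^3 + 9*k^2 - 66*k - 35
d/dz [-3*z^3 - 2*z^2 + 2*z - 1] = -9*z^2 - 4*z + 2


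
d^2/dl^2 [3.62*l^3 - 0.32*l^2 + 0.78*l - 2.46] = 21.72*l - 0.64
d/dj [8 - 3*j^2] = -6*j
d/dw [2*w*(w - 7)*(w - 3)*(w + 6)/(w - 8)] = 2*(3*w^4 - 40*w^3 + 57*w^2 + 624*w - 1008)/(w^2 - 16*w + 64)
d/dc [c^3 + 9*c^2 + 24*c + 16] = 3*c^2 + 18*c + 24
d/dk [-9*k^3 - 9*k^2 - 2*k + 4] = -27*k^2 - 18*k - 2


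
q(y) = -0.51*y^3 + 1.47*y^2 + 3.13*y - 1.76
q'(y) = -1.53*y^2 + 2.94*y + 3.13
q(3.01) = 7.07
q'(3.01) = -1.88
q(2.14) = 6.67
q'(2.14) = 2.41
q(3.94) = 2.20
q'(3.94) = -9.04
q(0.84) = 1.60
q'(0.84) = 4.52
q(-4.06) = 43.89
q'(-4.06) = -34.03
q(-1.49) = -1.47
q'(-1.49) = -4.65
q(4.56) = -5.28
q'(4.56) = -15.28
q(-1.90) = 1.10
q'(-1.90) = -7.98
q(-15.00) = 2003.29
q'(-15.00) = -385.22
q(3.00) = 7.09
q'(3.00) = -1.82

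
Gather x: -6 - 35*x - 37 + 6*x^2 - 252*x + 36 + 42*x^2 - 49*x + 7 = 48*x^2 - 336*x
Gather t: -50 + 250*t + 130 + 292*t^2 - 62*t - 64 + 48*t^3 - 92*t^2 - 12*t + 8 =48*t^3 + 200*t^2 + 176*t + 24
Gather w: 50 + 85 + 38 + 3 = 176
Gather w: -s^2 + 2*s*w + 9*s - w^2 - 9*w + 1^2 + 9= -s^2 + 9*s - w^2 + w*(2*s - 9) + 10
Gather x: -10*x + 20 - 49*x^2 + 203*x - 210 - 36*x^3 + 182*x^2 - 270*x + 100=-36*x^3 + 133*x^2 - 77*x - 90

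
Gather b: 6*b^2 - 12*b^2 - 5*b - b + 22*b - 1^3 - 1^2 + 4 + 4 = -6*b^2 + 16*b + 6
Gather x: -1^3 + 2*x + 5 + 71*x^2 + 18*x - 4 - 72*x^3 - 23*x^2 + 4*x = -72*x^3 + 48*x^2 + 24*x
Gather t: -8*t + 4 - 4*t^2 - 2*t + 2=-4*t^2 - 10*t + 6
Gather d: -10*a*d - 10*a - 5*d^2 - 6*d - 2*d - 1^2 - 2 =-10*a - 5*d^2 + d*(-10*a - 8) - 3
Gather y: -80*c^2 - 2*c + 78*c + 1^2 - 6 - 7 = -80*c^2 + 76*c - 12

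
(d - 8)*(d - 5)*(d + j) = d^3 + d^2*j - 13*d^2 - 13*d*j + 40*d + 40*j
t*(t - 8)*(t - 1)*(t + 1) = t^4 - 8*t^3 - t^2 + 8*t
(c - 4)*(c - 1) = c^2 - 5*c + 4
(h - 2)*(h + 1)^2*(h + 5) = h^4 + 5*h^3 - 3*h^2 - 17*h - 10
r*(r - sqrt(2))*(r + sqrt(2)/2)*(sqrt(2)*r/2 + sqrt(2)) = sqrt(2)*r^4/2 - r^3/2 + sqrt(2)*r^3 - r^2 - sqrt(2)*r^2/2 - sqrt(2)*r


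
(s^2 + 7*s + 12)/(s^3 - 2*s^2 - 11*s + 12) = (s + 4)/(s^2 - 5*s + 4)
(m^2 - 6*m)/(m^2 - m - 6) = m*(6 - m)/(-m^2 + m + 6)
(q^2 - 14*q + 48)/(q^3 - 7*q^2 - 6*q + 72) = (q - 8)/(q^2 - q - 12)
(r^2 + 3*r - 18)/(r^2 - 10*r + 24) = (r^2 + 3*r - 18)/(r^2 - 10*r + 24)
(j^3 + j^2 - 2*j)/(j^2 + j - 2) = j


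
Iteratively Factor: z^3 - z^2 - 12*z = (z + 3)*(z^2 - 4*z) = z*(z + 3)*(z - 4)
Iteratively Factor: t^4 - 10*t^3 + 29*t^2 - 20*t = (t)*(t^3 - 10*t^2 + 29*t - 20) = t*(t - 1)*(t^2 - 9*t + 20) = t*(t - 5)*(t - 1)*(t - 4)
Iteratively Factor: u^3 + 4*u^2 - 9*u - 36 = (u + 3)*(u^2 + u - 12) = (u - 3)*(u + 3)*(u + 4)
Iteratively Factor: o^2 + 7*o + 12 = (o + 3)*(o + 4)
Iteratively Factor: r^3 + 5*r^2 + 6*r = (r + 3)*(r^2 + 2*r) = (r + 2)*(r + 3)*(r)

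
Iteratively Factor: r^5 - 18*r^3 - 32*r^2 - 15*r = (r)*(r^4 - 18*r^2 - 32*r - 15) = r*(r + 3)*(r^3 - 3*r^2 - 9*r - 5) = r*(r - 5)*(r + 3)*(r^2 + 2*r + 1) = r*(r - 5)*(r + 1)*(r + 3)*(r + 1)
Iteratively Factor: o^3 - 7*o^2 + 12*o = (o - 4)*(o^2 - 3*o) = (o - 4)*(o - 3)*(o)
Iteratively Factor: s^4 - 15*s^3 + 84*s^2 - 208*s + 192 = (s - 3)*(s^3 - 12*s^2 + 48*s - 64) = (s - 4)*(s - 3)*(s^2 - 8*s + 16) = (s - 4)^2*(s - 3)*(s - 4)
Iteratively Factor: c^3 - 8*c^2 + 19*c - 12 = (c - 4)*(c^2 - 4*c + 3) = (c - 4)*(c - 3)*(c - 1)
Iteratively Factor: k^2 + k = (k)*(k + 1)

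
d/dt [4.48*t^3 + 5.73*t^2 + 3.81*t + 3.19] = 13.44*t^2 + 11.46*t + 3.81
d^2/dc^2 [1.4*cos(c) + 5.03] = -1.4*cos(c)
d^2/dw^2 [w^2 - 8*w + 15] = 2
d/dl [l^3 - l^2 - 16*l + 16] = 3*l^2 - 2*l - 16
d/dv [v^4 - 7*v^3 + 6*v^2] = v*(4*v^2 - 21*v + 12)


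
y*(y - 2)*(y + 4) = y^3 + 2*y^2 - 8*y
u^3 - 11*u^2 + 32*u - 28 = (u - 7)*(u - 2)^2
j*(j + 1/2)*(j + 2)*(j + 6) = j^4 + 17*j^3/2 + 16*j^2 + 6*j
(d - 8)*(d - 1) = d^2 - 9*d + 8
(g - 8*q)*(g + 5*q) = g^2 - 3*g*q - 40*q^2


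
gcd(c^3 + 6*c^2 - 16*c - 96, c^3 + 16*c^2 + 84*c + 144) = c^2 + 10*c + 24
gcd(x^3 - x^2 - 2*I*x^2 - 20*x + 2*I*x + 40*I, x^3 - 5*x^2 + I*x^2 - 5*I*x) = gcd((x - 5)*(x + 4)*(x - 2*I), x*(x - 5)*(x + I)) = x - 5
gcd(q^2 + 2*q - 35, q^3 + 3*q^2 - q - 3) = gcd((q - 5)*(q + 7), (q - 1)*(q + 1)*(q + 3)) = 1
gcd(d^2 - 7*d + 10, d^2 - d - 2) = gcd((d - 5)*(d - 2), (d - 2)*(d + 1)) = d - 2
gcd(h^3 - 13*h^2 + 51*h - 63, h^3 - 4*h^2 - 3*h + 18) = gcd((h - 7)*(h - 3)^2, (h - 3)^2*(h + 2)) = h^2 - 6*h + 9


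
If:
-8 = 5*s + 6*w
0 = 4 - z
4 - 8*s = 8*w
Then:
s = 11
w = -21/2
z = 4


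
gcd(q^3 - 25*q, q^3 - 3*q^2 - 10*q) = q^2 - 5*q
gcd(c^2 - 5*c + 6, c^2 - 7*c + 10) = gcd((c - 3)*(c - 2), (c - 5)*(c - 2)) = c - 2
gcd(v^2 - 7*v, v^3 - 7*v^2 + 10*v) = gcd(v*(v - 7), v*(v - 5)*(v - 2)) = v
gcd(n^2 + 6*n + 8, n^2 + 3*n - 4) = n + 4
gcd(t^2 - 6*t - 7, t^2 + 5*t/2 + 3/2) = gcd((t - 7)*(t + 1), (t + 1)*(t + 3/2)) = t + 1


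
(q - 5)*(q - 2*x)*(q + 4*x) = q^3 + 2*q^2*x - 5*q^2 - 8*q*x^2 - 10*q*x + 40*x^2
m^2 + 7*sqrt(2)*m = m*(m + 7*sqrt(2))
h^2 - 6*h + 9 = (h - 3)^2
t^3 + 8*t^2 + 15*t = t*(t + 3)*(t + 5)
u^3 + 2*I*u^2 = u^2*(u + 2*I)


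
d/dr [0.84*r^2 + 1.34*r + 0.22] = 1.68*r + 1.34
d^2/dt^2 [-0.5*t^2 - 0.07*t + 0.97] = -1.00000000000000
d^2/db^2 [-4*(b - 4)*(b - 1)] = -8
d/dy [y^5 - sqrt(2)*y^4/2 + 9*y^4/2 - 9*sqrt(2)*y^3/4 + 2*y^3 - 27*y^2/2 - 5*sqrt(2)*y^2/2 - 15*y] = 5*y^4 - 2*sqrt(2)*y^3 + 18*y^3 - 27*sqrt(2)*y^2/4 + 6*y^2 - 27*y - 5*sqrt(2)*y - 15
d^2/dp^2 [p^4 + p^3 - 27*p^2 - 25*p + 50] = 12*p^2 + 6*p - 54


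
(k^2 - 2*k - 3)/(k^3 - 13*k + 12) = (k + 1)/(k^2 + 3*k - 4)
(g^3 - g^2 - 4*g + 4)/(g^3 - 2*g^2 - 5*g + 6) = (g - 2)/(g - 3)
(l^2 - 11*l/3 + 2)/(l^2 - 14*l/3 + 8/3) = (l - 3)/(l - 4)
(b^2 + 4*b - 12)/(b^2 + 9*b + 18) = (b - 2)/(b + 3)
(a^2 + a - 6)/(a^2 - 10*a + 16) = (a + 3)/(a - 8)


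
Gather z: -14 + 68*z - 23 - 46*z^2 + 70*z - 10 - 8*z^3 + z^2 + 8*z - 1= -8*z^3 - 45*z^2 + 146*z - 48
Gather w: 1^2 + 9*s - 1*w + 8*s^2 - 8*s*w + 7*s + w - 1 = 8*s^2 - 8*s*w + 16*s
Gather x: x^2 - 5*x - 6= x^2 - 5*x - 6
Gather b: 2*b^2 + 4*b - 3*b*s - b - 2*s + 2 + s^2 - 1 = 2*b^2 + b*(3 - 3*s) + s^2 - 2*s + 1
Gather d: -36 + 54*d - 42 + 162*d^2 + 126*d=162*d^2 + 180*d - 78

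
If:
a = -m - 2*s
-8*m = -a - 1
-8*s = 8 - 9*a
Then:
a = 5/9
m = 7/36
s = -3/8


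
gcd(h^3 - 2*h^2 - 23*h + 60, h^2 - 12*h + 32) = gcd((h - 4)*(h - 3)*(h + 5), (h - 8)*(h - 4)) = h - 4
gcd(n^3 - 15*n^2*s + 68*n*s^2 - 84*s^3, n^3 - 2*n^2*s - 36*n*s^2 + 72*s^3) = n^2 - 8*n*s + 12*s^2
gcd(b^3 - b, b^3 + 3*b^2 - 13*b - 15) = b + 1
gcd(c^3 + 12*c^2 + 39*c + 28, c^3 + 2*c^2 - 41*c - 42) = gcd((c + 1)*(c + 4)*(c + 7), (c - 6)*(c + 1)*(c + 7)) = c^2 + 8*c + 7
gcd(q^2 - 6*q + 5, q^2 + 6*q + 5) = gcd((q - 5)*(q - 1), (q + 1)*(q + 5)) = 1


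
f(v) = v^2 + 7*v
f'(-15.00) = -23.00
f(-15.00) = 120.00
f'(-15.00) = -23.00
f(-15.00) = 120.00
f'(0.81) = 8.62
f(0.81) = 6.33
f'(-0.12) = 6.76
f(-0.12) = -0.83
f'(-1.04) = 4.92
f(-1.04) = -6.20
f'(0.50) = 8.00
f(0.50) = 3.75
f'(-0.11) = 6.78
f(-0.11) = -0.76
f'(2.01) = 11.02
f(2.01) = 18.11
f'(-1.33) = 4.34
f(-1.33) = -7.54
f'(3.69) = 14.38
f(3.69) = 39.45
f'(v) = 2*v + 7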